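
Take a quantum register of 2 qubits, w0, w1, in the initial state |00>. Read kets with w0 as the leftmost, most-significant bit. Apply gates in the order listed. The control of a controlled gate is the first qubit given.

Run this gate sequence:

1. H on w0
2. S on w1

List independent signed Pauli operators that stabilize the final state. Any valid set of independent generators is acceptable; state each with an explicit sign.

The stabilizer group can be generated by +XI, +IZ, among other valid generating sets.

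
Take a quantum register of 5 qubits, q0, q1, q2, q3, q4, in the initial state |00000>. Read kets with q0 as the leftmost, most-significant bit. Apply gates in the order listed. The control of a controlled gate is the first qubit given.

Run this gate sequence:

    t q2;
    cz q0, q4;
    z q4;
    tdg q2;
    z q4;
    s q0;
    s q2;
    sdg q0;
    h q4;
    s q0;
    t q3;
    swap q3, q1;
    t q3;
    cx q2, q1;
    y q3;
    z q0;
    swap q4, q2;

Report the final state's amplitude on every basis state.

The final amplitudes are sqrt(2)*I/2 on |00010>, sqrt(2)*I/2 on |00110>, and 0 on every other basis state.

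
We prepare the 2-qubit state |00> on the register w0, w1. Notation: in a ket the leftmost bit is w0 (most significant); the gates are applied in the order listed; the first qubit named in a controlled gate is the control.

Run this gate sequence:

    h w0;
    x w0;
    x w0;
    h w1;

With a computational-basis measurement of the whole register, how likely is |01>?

A full measurement returns |01> with probability 1/4. Key observation: the block from step 2 through step 3 cancels to the identity and can be dropped.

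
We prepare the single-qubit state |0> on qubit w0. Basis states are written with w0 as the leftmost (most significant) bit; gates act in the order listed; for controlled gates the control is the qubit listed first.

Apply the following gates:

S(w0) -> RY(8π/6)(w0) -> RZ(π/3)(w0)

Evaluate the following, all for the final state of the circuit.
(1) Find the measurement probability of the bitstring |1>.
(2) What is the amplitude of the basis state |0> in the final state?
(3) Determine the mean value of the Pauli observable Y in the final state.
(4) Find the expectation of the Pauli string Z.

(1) The probability of measuring |1> is 3/4.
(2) The amplitude on |0> is exp(5*I*pi/6)/2.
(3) The expectation value of Y is -3/4.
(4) The observable Z averages to -1/2.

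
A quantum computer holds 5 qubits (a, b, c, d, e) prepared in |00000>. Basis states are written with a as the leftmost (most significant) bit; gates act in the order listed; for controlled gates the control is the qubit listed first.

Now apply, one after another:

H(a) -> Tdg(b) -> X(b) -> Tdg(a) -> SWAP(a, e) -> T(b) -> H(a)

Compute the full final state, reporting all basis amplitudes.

After the circuit, the state carries amplitude exp(I*pi/4)/2 on |01000>, 1/2 on |01001>, exp(I*pi/4)/2 on |11000>, 1/2 on |11001>, and 0 on every other basis state.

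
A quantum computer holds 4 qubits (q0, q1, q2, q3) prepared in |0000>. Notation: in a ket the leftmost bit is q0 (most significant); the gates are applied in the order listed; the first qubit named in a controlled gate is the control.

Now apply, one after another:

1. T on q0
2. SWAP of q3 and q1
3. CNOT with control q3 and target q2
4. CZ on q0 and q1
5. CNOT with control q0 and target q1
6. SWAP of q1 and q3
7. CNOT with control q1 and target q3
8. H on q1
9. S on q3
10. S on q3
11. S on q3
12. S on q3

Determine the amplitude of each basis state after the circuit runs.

The resulting statevector has amplitude sqrt(2)/2 on |0000>, sqrt(2)/2 on |0100>, and 0 on every other basis state.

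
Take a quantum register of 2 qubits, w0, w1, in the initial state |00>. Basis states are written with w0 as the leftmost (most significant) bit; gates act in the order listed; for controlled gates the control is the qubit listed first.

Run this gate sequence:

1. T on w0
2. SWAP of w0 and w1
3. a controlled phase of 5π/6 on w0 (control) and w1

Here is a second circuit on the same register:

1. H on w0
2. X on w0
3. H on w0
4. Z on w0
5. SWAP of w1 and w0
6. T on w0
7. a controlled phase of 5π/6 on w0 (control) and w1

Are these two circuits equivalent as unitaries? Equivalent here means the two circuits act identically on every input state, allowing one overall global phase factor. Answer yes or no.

No — the two circuits implement different unitaries, even allowing a global phase.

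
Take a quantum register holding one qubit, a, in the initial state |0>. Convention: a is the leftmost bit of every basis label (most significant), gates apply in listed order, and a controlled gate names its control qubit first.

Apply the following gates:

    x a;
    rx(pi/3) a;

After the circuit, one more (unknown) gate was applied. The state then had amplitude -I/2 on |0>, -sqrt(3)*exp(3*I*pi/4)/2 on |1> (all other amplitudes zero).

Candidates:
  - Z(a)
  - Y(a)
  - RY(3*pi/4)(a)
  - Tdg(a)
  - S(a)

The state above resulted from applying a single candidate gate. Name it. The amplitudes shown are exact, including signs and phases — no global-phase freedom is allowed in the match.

The applied gate was Tdg(a).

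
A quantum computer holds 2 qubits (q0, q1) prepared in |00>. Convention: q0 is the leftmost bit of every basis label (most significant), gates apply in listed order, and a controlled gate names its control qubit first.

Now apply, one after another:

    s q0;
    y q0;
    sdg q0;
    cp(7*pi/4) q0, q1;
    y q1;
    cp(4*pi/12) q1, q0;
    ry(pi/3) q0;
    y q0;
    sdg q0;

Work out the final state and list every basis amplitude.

The final amplitudes are 0 on |00>, sqrt(3)*exp(I*pi/3)/2 on |01>, 0 on |10>, -exp(5*I*pi/6)/2 on |11>.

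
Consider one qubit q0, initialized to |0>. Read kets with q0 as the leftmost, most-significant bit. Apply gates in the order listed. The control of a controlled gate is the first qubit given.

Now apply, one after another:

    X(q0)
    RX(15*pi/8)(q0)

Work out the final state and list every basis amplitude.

The resulting statevector has amplitude -I*sin(pi/16) on |0>, -cos(pi/16) on |1>.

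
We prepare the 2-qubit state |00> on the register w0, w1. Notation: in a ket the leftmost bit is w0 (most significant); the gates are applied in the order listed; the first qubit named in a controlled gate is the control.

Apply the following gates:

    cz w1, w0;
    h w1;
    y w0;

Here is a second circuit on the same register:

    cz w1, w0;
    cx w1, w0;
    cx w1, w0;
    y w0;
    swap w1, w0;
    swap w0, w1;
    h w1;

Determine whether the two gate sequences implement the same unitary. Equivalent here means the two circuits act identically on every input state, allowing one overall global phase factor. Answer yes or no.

Yes: on every input state the two circuits agree up to one overall phase factor.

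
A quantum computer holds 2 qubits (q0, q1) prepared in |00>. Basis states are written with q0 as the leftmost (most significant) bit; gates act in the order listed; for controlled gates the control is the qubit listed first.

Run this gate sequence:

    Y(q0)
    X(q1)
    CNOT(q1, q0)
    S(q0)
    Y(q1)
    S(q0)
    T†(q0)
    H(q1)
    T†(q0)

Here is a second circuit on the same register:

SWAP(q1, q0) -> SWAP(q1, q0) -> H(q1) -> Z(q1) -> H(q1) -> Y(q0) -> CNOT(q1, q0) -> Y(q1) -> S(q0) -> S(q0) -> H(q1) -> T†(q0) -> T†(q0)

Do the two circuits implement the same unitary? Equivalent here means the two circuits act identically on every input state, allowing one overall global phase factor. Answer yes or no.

Yes, they are equivalent — the unitaries differ by at most a global phase.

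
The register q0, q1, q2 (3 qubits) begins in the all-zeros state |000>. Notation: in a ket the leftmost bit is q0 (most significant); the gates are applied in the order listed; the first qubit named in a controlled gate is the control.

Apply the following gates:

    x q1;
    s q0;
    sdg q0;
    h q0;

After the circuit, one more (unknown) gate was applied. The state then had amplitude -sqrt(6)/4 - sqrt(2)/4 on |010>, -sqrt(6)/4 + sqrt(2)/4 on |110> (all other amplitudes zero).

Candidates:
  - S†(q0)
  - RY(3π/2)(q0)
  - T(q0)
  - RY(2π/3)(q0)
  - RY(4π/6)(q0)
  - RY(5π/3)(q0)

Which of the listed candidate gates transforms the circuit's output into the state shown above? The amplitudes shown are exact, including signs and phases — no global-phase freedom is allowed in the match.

The applied gate was RY(5π/3)(q0). Key observation: the block from step 2 through step 3 cancels to the identity and can be dropped.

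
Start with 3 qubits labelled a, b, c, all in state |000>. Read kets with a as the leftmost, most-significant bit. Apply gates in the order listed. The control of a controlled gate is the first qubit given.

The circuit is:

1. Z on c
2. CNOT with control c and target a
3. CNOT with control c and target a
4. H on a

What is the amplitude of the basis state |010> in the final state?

The final state's coefficient on |010> equals 0. Key observation: steps 2-3 multiply out to the identity, so the circuit reduces to the remaining gates.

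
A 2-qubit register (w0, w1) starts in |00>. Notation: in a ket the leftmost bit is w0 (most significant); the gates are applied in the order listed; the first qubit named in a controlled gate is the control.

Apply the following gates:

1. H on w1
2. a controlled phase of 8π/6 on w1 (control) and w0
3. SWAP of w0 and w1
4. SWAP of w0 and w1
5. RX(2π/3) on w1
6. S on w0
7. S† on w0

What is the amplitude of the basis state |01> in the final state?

The amplitude on |01> is sqrt(2)/4 - sqrt(6)*I/4. Key observation: the block from step 6 through step 7 cancels to the identity and can be dropped.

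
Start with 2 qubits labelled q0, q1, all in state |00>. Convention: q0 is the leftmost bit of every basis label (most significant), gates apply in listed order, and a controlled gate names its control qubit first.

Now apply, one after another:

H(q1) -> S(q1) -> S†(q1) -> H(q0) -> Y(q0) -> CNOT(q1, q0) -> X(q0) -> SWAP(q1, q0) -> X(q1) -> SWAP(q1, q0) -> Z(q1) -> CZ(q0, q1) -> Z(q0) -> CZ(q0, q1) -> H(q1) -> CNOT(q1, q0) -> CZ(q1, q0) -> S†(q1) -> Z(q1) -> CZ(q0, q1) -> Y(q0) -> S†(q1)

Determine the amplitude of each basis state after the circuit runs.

The final amplitudes are -sqrt(2)/2 on |00>, 0 on |01>, sqrt(2)/2 on |10>, 0 on |11>.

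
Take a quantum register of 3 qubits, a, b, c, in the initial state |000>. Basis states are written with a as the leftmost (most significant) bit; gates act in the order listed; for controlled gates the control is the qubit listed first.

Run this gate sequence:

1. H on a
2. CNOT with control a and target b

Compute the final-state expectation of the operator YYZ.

In the final state, YYZ has expectation -1.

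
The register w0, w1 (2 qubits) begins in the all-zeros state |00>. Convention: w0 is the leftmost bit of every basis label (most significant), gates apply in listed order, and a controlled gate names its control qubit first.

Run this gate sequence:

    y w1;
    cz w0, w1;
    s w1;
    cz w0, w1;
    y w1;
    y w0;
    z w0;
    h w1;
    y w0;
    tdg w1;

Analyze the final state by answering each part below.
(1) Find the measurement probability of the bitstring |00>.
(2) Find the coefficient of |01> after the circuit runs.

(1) The probability of measuring |00> is 1/2.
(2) |01> carries amplitude -sqrt(2)*exp(I*pi/4)/2 in the final state.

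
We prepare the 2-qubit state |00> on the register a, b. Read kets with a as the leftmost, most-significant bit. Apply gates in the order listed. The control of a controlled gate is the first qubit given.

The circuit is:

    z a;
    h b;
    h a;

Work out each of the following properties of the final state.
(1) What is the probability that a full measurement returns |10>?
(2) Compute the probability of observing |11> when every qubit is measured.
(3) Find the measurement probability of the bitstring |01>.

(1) Outcome |10> occurs with probability 1/4.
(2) A full measurement returns |11> with probability 1/4.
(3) A full measurement returns |01> with probability 1/4.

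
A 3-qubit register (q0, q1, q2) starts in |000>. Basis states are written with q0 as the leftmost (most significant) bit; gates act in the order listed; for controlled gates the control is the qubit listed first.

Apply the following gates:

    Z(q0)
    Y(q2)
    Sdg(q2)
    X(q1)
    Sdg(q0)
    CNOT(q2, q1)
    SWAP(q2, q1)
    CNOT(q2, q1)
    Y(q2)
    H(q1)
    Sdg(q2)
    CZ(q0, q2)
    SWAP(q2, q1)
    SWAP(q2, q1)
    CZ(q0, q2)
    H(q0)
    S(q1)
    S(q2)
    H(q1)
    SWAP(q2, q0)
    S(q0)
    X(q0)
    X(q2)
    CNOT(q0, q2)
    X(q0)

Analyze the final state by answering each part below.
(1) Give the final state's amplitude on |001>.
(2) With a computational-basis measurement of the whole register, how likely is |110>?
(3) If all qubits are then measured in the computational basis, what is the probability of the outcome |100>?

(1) |001> carries amplitude 0 in the final state.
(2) A full measurement returns |110> with probability 1/4.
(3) A full measurement returns |100> with probability 1/4.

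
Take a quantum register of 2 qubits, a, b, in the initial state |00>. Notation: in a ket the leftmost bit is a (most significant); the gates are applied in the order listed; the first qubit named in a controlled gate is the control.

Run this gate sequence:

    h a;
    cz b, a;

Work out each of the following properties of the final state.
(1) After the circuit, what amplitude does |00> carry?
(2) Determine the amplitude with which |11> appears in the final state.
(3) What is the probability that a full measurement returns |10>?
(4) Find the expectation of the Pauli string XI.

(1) The final state's coefficient on |00> equals sqrt(2)/2.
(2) The amplitude on |11> is 0.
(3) A full measurement returns |10> with probability 1/2.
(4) The observable XI averages to 1.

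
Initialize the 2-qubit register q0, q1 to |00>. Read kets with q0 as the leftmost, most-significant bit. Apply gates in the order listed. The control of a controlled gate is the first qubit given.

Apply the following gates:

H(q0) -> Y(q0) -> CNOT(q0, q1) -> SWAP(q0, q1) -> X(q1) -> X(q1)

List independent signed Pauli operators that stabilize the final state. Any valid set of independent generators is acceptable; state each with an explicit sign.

The final state is stabilized by the group generated by -XX, +ZZ; other independent generating sets are equally valid.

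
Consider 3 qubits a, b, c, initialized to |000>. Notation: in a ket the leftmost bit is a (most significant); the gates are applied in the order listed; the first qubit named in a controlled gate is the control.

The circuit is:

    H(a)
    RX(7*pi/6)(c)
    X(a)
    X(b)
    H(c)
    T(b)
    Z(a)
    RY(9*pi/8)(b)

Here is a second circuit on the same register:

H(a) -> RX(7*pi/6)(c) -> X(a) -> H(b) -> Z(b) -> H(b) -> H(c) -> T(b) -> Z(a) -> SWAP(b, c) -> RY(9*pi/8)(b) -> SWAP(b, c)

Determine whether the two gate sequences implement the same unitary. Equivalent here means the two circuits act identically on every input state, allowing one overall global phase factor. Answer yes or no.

No — the two circuits implement different unitaries, even allowing a global phase.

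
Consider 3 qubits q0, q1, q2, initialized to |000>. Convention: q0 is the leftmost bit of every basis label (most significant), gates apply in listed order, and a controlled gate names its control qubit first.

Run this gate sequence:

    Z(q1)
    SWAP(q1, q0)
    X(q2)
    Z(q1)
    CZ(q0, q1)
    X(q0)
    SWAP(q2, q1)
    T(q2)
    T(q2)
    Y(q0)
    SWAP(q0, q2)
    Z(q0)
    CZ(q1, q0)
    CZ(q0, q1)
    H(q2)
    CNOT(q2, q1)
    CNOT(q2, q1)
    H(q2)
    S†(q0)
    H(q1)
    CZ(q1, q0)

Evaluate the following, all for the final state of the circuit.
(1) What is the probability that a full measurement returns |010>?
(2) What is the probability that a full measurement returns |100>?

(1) A full measurement returns |010> with probability 1/2. Key observation: gates 15-18 undo each other exactly, leaving only the rest of the circuit to track.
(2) A full measurement returns |100> with probability 0.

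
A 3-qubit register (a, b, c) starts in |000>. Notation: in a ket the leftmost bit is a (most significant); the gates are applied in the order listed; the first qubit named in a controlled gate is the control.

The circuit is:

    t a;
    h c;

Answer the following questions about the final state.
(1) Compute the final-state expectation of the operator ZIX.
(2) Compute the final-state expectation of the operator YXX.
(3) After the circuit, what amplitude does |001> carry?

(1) The expectation value of ZIX is 1.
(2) The observable YXX averages to 0.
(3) The amplitude on |001> is sqrt(2)/2.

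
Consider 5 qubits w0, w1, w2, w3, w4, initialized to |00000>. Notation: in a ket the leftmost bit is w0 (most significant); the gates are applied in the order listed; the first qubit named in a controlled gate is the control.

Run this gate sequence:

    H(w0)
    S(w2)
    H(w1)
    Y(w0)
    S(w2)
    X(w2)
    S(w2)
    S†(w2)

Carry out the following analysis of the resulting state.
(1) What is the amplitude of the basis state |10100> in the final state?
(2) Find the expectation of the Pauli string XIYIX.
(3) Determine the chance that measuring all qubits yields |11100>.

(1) The amplitude on |10100> is I/2.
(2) The expectation value of XIYIX is 0.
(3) The probability of measuring |11100> is 1/4.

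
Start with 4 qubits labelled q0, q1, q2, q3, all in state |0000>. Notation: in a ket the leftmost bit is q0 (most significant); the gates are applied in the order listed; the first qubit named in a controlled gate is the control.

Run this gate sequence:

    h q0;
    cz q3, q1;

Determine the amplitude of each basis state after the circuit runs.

After the circuit, the state carries amplitude sqrt(2)/2 on |0000>, sqrt(2)/2 on |1000>, and 0 on every other basis state.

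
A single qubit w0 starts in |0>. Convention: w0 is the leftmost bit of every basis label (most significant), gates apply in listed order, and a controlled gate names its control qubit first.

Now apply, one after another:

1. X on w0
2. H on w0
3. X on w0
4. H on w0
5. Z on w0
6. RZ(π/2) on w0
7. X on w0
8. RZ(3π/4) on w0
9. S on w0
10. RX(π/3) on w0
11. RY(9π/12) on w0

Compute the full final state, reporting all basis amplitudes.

After the circuit, the state carries amplitude -sqrt(6 - 3*sqrt(2))*exp(7*I*pi/8)/4 + sqrt(sqrt(2) + 2)*exp(3*I*pi/8)/4 on |0>, -sqrt(3*sqrt(2) + 6)*exp(7*I*pi/8)/4 - sqrt(2 - sqrt(2))*exp(3*I*pi/8)/4 on |1>. Key observation: steps 2-5 multiply out to the identity, so the circuit reduces to the remaining gates.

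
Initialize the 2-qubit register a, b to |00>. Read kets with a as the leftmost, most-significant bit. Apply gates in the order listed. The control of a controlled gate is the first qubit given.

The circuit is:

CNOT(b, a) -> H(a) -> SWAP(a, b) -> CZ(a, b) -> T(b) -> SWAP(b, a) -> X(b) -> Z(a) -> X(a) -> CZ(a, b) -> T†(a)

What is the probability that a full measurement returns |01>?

Outcome |01> occurs with probability 1/2.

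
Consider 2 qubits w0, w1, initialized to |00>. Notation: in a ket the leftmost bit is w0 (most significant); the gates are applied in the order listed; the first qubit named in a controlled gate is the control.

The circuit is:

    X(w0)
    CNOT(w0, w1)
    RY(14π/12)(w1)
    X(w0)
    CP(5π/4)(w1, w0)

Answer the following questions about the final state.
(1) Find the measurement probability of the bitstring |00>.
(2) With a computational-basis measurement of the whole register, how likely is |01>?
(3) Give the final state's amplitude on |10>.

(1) Outcome |00> occurs with probability sqrt(3)/4 + 1/2.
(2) A full measurement returns |01> with probability 1/2 - sqrt(3)/4.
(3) The final state's coefficient on |10> equals 0.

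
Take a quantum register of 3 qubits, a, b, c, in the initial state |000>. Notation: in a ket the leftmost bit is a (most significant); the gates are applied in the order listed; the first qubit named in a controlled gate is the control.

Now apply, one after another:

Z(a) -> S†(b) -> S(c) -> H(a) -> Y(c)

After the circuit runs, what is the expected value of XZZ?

In the final state, XZZ has expectation -1.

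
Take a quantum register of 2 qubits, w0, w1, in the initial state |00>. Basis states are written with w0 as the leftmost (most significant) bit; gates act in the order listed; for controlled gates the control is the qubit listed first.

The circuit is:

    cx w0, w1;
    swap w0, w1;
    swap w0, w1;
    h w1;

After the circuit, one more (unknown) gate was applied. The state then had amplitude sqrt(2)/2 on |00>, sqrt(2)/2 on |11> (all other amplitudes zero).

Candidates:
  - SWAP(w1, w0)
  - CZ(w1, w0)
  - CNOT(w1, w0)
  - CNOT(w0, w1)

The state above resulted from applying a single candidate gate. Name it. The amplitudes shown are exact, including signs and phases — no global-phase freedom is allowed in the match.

The applied gate was CNOT(w1, w0). Key observation: the block from step 2 through step 3 cancels to the identity and can be dropped.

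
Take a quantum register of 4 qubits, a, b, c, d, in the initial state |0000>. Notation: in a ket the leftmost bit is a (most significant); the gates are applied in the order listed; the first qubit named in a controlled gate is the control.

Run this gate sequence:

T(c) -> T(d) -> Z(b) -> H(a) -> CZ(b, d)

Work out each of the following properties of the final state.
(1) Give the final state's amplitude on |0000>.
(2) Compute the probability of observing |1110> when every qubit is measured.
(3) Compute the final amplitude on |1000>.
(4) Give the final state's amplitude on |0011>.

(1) |0000> carries amplitude sqrt(2)/2 in the final state.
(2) Outcome |1110> occurs with probability 0.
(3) The amplitude on |1000> is sqrt(2)/2.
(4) The amplitude on |0011> is 0.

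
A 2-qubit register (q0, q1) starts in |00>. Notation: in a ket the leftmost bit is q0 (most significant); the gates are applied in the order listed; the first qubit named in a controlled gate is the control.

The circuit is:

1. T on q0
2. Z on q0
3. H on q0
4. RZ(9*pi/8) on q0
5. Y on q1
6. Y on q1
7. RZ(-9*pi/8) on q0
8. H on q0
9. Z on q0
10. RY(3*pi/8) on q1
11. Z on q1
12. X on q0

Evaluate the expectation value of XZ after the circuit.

The observable XZ averages to 0. Key observation: gates 2-9 undo each other exactly, leaving only the rest of the circuit to track.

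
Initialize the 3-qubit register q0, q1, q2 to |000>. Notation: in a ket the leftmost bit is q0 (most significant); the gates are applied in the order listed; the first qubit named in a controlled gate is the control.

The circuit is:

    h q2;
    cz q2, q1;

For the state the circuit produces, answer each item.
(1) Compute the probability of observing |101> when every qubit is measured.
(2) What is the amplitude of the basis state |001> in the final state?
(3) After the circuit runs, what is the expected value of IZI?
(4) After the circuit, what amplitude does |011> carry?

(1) Outcome |101> occurs with probability 0.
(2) The final state's coefficient on |001> equals sqrt(2)/2.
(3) In the final state, IZI has expectation 1.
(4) |011> carries amplitude 0 in the final state.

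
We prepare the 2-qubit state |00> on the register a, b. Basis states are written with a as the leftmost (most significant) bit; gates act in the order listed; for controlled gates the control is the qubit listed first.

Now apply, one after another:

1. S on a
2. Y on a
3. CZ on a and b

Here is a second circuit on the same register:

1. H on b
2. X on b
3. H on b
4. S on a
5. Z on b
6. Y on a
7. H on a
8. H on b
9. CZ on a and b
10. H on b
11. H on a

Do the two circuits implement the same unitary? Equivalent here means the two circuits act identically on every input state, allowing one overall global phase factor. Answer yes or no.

No, they are not equivalent — no single phase factor reconciles the two unitaries.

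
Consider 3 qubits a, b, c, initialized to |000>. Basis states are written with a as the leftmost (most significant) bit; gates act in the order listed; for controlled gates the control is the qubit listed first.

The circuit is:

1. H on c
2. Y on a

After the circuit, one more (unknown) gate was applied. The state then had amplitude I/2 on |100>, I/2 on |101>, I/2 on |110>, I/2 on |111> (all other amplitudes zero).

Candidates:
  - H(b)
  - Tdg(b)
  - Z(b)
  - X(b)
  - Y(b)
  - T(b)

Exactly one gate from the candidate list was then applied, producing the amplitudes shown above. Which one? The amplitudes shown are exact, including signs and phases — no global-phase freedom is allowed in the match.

The applied gate was H(b).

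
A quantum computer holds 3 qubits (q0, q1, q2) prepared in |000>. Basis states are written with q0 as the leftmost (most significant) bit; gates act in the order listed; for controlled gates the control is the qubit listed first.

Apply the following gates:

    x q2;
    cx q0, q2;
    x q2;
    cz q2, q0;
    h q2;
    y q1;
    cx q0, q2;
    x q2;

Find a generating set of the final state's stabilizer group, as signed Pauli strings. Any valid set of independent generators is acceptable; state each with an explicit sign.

One valid set of independent stabilizer generators is +IIX, +ZII, -IZI (any independent generating set of the same group is equally correct).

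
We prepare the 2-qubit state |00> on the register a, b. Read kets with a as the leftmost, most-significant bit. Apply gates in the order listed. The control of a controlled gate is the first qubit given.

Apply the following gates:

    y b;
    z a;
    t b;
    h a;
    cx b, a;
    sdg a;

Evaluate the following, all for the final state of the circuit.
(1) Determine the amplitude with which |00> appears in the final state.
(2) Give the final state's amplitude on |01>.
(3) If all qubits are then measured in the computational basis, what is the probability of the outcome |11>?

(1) The final state's coefficient on |00> equals 0.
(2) |01> carries amplitude sqrt(2)*exp(3*I*pi/4)/2 in the final state.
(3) Outcome |11> occurs with probability 1/2.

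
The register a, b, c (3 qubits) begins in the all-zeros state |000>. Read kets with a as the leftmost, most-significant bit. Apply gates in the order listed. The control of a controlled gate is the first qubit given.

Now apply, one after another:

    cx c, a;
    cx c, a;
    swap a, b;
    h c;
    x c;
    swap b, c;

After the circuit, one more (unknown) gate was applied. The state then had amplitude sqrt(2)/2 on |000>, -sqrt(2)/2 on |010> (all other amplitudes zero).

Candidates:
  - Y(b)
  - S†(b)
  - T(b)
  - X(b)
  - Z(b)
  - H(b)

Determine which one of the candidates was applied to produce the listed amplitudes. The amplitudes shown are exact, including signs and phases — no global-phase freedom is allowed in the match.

It was Z(b) that produced the state shown. Key observation: the block from step 1 through step 2 cancels to the identity and can be dropped.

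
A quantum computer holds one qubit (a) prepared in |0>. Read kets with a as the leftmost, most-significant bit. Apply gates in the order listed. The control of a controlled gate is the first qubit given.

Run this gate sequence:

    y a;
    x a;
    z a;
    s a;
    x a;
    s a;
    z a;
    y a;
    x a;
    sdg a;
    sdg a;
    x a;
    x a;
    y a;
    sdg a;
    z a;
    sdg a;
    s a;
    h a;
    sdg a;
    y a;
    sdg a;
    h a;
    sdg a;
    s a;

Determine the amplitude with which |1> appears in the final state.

The final state's coefficient on |1> equals -1.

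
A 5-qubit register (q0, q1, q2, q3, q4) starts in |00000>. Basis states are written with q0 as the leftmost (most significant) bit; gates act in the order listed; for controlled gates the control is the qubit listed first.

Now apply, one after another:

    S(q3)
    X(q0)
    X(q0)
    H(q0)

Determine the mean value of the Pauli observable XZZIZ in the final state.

The expectation value of XZZIZ is 1. Key observation: steps 2-3 multiply out to the identity, so the circuit reduces to the remaining gates.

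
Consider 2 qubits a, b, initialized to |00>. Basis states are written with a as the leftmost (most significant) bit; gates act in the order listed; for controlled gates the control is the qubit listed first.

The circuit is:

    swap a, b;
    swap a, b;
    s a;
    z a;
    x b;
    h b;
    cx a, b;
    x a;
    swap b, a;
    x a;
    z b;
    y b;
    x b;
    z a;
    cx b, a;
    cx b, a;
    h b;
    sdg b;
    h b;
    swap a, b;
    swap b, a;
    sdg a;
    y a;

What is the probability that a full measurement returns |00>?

The probability of measuring |00> is 1/4.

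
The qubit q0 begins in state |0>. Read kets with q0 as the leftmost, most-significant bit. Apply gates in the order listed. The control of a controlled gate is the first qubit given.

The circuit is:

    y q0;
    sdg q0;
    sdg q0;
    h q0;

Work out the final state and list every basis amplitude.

The final amplitudes are -sqrt(2)*I/2 on |0>, sqrt(2)*I/2 on |1>.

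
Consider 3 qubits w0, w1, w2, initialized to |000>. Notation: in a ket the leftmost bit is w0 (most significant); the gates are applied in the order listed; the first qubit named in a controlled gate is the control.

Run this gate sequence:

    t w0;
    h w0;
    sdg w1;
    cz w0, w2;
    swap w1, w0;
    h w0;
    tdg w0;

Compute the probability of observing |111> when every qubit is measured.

A full measurement returns |111> with probability 0.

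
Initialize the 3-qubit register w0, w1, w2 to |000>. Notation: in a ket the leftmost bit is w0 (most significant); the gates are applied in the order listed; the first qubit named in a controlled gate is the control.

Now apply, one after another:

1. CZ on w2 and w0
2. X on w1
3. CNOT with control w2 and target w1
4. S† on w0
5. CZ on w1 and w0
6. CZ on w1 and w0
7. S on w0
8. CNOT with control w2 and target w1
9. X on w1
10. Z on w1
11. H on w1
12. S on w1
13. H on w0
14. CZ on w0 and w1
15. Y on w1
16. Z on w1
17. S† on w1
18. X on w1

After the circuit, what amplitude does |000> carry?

The amplitude on |000> is -1/2.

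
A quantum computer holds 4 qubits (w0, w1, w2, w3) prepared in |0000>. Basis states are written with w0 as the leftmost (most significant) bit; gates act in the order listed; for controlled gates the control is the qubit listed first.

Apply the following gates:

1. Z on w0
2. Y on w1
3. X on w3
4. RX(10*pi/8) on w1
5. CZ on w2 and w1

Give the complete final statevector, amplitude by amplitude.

The resulting statevector has amplitude sqrt(sqrt(2) + 2)/2 on |0001>, -I*sqrt(2 - sqrt(2))/2 on |0101>, and 0 on every other basis state.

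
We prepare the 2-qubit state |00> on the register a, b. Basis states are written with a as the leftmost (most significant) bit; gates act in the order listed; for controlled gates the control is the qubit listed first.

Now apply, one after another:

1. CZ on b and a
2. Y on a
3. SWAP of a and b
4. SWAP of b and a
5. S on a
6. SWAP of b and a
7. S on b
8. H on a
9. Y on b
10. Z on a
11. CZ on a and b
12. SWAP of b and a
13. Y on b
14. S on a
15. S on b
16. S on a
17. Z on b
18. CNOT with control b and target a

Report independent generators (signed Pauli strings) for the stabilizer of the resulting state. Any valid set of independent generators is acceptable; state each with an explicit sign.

One valid set of independent stabilizer generators is -XY, +ZZ (any independent generating set of the same group is equally correct).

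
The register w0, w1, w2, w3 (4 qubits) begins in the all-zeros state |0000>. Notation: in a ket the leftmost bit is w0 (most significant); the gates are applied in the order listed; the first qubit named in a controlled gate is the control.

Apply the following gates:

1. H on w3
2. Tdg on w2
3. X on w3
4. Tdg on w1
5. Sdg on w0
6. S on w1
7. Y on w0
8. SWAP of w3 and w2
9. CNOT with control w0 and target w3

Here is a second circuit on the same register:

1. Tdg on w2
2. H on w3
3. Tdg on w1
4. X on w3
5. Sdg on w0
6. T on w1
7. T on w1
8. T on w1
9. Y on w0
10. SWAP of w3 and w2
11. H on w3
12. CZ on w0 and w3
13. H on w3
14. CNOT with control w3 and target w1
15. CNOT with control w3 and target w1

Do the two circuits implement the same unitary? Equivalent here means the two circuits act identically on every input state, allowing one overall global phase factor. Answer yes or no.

No, they are not equivalent — no single phase factor reconciles the two unitaries.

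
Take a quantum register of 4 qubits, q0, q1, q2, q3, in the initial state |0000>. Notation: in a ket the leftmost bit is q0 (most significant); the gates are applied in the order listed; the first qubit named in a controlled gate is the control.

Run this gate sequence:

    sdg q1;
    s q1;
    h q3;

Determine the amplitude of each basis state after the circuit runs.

The final amplitudes are sqrt(2)/2 on |0000>, sqrt(2)/2 on |0001>, and 0 on every other basis state.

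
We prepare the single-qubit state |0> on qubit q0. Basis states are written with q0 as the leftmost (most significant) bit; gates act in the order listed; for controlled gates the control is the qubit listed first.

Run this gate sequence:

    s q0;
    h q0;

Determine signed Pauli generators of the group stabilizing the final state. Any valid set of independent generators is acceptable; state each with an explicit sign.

The final state is stabilized by the group generated by +X; other independent generating sets are equally valid.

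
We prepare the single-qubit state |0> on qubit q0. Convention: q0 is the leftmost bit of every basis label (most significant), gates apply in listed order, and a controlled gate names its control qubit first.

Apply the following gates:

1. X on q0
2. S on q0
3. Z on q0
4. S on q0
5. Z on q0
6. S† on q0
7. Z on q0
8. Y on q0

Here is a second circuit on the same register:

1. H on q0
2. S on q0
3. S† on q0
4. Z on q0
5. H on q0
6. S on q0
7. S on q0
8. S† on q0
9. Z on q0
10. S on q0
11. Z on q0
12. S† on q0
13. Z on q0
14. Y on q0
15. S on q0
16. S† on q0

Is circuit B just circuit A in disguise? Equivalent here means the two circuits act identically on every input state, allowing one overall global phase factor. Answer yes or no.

Yes — the two circuits implement the same unitary up to a global phase.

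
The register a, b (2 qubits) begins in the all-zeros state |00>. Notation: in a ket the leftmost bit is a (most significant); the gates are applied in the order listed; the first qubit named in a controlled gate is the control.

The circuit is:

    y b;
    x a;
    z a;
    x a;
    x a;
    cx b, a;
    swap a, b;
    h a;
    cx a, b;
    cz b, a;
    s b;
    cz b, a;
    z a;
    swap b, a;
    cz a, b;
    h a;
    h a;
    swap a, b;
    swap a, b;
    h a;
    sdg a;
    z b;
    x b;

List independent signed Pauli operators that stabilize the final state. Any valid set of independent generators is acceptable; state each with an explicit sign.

One valid set of independent stabilizer generators is +YZ, -ZY (any independent generating set of the same group is equally correct).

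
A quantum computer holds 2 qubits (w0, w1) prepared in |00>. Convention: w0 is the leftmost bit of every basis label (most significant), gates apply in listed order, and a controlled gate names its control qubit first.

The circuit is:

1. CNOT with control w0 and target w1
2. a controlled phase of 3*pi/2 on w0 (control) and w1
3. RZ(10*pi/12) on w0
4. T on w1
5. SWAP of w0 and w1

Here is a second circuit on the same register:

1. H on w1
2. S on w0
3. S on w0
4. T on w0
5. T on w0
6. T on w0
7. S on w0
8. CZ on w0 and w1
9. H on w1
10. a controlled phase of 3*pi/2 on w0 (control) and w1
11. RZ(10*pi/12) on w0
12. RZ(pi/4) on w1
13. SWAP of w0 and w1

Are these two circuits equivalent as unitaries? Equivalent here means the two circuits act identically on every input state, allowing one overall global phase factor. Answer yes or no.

No: there is an input state on which the two circuits produce genuinely different outputs (not merely differing by a phase).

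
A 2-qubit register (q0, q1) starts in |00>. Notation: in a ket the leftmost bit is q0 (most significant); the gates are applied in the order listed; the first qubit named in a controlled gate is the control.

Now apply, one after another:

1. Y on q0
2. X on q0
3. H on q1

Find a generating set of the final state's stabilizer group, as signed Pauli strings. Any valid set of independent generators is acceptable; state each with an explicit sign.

The stabilizer group can be generated by +IX, +ZI, among other valid generating sets.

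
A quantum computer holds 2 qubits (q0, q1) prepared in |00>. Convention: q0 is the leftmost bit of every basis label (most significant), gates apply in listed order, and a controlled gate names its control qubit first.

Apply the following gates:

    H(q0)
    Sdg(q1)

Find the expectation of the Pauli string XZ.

The expectation value of XZ is 1.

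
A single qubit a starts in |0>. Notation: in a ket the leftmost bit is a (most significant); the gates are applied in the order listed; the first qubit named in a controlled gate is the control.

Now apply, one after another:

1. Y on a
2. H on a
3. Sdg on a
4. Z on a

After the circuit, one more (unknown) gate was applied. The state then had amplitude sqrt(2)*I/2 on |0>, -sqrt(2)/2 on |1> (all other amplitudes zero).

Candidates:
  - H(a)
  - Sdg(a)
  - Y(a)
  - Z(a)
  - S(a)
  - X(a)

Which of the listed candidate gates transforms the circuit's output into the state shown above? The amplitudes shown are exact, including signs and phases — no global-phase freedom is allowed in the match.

It was Z(a) that produced the state shown.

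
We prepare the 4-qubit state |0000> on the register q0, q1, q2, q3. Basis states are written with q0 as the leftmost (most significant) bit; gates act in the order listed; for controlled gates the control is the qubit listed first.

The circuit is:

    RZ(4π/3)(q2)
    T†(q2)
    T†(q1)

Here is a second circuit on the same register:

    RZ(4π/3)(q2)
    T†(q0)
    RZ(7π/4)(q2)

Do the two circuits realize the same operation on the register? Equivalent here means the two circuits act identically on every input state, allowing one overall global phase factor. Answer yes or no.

No, they are not equivalent — no single phase factor reconciles the two unitaries.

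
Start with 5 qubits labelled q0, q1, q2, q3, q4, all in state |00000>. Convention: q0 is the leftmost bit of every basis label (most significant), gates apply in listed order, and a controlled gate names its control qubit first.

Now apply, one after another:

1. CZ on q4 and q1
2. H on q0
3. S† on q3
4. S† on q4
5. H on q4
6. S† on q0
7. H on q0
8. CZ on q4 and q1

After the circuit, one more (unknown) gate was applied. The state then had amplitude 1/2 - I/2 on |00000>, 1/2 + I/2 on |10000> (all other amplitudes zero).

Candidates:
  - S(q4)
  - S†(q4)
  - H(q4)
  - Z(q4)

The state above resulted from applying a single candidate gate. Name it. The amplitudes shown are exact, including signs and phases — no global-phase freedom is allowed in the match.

The unique candidate consistent with the amplitudes is H(q4).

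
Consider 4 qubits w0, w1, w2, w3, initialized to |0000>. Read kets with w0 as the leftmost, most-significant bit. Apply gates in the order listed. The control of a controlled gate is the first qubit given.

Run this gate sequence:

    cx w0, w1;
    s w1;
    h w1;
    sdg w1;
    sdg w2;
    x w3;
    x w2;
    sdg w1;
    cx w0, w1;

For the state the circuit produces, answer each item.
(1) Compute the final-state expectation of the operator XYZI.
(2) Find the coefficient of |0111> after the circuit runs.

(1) The expectation value of XYZI is 0.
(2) The final state's coefficient on |0111> equals -sqrt(2)/2.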